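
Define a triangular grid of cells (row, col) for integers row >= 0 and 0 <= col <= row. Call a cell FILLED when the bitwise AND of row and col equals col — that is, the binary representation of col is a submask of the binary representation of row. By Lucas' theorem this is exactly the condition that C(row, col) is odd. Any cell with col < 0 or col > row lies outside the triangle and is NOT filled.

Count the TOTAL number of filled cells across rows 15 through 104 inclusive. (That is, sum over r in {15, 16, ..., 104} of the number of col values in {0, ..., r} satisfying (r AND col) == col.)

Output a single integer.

r15=1111 pc4: +16 =16
r16=10000 pc1: +2 =18
r17=10001 pc2: +4 =22
r18=10010 pc2: +4 =26
r19=10011 pc3: +8 =34
r20=10100 pc2: +4 =38
r21=10101 pc3: +8 =46
r22=10110 pc3: +8 =54
r23=10111 pc4: +16 =70
r24=11000 pc2: +4 =74
r25=11001 pc3: +8 =82
r26=11010 pc3: +8 =90
r27=11011 pc4: +16 =106
r28=11100 pc3: +8 =114
r29=11101 pc4: +16 =130
r30=11110 pc4: +16 =146
r31=11111 pc5: +32 =178
r32=100000 pc1: +2 =180
r33=100001 pc2: +4 =184
r34=100010 pc2: +4 =188
r35=100011 pc3: +8 =196
r36=100100 pc2: +4 =200
r37=100101 pc3: +8 =208
r38=100110 pc3: +8 =216
r39=100111 pc4: +16 =232
r40=101000 pc2: +4 =236
r41=101001 pc3: +8 =244
r42=101010 pc3: +8 =252
r43=101011 pc4: +16 =268
r44=101100 pc3: +8 =276
r45=101101 pc4: +16 =292
r46=101110 pc4: +16 =308
r47=101111 pc5: +32 =340
r48=110000 pc2: +4 =344
r49=110001 pc3: +8 =352
r50=110010 pc3: +8 =360
r51=110011 pc4: +16 =376
r52=110100 pc3: +8 =384
r53=110101 pc4: +16 =400
r54=110110 pc4: +16 =416
r55=110111 pc5: +32 =448
r56=111000 pc3: +8 =456
r57=111001 pc4: +16 =472
r58=111010 pc4: +16 =488
r59=111011 pc5: +32 =520
r60=111100 pc4: +16 =536
r61=111101 pc5: +32 =568
r62=111110 pc5: +32 =600
r63=111111 pc6: +64 =664
r64=1000000 pc1: +2 =666
r65=1000001 pc2: +4 =670
r66=1000010 pc2: +4 =674
r67=1000011 pc3: +8 =682
r68=1000100 pc2: +4 =686
r69=1000101 pc3: +8 =694
r70=1000110 pc3: +8 =702
r71=1000111 pc4: +16 =718
r72=1001000 pc2: +4 =722
r73=1001001 pc3: +8 =730
r74=1001010 pc3: +8 =738
r75=1001011 pc4: +16 =754
r76=1001100 pc3: +8 =762
r77=1001101 pc4: +16 =778
r78=1001110 pc4: +16 =794
r79=1001111 pc5: +32 =826
r80=1010000 pc2: +4 =830
r81=1010001 pc3: +8 =838
r82=1010010 pc3: +8 =846
r83=1010011 pc4: +16 =862
r84=1010100 pc3: +8 =870
r85=1010101 pc4: +16 =886
r86=1010110 pc4: +16 =902
r87=1010111 pc5: +32 =934
r88=1011000 pc3: +8 =942
r89=1011001 pc4: +16 =958
r90=1011010 pc4: +16 =974
r91=1011011 pc5: +32 =1006
r92=1011100 pc4: +16 =1022
r93=1011101 pc5: +32 =1054
r94=1011110 pc5: +32 =1086
r95=1011111 pc6: +64 =1150
r96=1100000 pc2: +4 =1154
r97=1100001 pc3: +8 =1162
r98=1100010 pc3: +8 =1170
r99=1100011 pc4: +16 =1186
r100=1100100 pc3: +8 =1194
r101=1100101 pc4: +16 =1210
r102=1100110 pc4: +16 =1226
r103=1100111 pc5: +32 =1258
r104=1101000 pc3: +8 =1266

Answer: 1266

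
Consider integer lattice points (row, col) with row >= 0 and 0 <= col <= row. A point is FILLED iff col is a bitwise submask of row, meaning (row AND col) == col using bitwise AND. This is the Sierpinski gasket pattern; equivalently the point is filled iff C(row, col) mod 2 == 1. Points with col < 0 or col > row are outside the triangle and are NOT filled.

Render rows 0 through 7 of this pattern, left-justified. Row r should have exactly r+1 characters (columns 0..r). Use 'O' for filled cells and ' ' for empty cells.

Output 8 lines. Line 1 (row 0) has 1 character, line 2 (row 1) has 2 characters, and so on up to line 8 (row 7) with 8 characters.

r0=0: O
r1=1: OO
r2=10: O O
r3=11: OOOO
r4=100: O   O
r5=101: OO  OO
r6=110: O O O O
r7=111: OOOOOOOO

Answer: O
OO
O O
OOOO
O   O
OO  OO
O O O O
OOOOOOOO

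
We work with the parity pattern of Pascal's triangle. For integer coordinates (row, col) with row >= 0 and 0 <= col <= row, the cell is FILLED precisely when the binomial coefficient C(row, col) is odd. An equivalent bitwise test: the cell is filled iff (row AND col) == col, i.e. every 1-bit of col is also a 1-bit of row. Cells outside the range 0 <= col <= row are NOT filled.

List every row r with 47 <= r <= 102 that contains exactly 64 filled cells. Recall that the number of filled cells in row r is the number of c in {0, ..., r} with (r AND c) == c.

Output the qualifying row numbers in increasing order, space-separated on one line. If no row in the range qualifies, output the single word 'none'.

Answer: 63 95

Derivation:
Row r has 2^popcount(r) filled cells, so we need popcount(r) = log2(64) = 6.
Scan r = 47..102 and keep those with exactly 6 one-bits:
r=47=101111 popcount=5 -> skip
r=48=110000 popcount=2 -> skip
r=49=110001 popcount=3 -> skip
r=50=110010 popcount=3 -> skip
r=51=110011 popcount=4 -> skip
r=52=110100 popcount=3 -> skip
r=53=110101 popcount=4 -> skip
r=54=110110 popcount=4 -> skip
r=55=110111 popcount=5 -> skip
r=56=111000 popcount=3 -> skip
r=57=111001 popcount=4 -> skip
r=58=111010 popcount=4 -> skip
r=59=111011 popcount=5 -> skip
r=60=111100 popcount=4 -> skip
r=61=111101 popcount=5 -> skip
r=62=111110 popcount=5 -> skip
r=63=111111 popcount=6 -> KEEP
r=64=1000000 popcount=1 -> skip
r=65=1000001 popcount=2 -> skip
r=66=1000010 popcount=2 -> skip
r=67=1000011 popcount=3 -> skip
r=68=1000100 popcount=2 -> skip
r=69=1000101 popcount=3 -> skip
r=70=1000110 popcount=3 -> skip
r=71=1000111 popcount=4 -> skip
r=72=1001000 popcount=2 -> skip
r=73=1001001 popcount=3 -> skip
r=74=1001010 popcount=3 -> skip
r=75=1001011 popcount=4 -> skip
r=76=1001100 popcount=3 -> skip
r=77=1001101 popcount=4 -> skip
r=78=1001110 popcount=4 -> skip
r=79=1001111 popcount=5 -> skip
r=80=1010000 popcount=2 -> skip
r=81=1010001 popcount=3 -> skip
r=82=1010010 popcount=3 -> skip
r=83=1010011 popcount=4 -> skip
r=84=1010100 popcount=3 -> skip
r=85=1010101 popcount=4 -> skip
r=86=1010110 popcount=4 -> skip
r=87=1010111 popcount=5 -> skip
r=88=1011000 popcount=3 -> skip
r=89=1011001 popcount=4 -> skip
r=90=1011010 popcount=4 -> skip
r=91=1011011 popcount=5 -> skip
r=92=1011100 popcount=4 -> skip
r=93=1011101 popcount=5 -> skip
r=94=1011110 popcount=5 -> skip
r=95=1011111 popcount=6 -> KEEP
r=96=1100000 popcount=2 -> skip
r=97=1100001 popcount=3 -> skip
r=98=1100010 popcount=3 -> skip
r=99=1100011 popcount=4 -> skip
r=100=1100100 popcount=3 -> skip
r=101=1100101 popcount=4 -> skip
r=102=1100110 popcount=4 -> skip
Kept rows: 63 95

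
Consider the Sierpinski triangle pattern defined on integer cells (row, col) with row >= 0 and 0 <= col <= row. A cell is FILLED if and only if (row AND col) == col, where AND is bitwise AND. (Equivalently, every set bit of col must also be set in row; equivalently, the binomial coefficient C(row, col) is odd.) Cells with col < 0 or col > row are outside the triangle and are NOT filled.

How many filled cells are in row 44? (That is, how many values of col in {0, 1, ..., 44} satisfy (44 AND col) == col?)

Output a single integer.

44 in binary = 101100
popcount(44) = number of 1-bits in 101100 = 3
A col c satisfies (44 AND c) == c iff every set bit of c is also set in 44; each of the 3 set bits of 44 can independently be on or off in c.
count = 2^3 = 8

Answer: 8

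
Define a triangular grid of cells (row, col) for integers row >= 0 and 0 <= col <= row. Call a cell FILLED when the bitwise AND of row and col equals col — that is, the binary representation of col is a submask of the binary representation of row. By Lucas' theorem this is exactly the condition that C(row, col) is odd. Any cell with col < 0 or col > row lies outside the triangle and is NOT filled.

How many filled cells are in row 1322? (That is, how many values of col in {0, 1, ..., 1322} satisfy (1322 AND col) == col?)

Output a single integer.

Answer: 32

Derivation:
1322 in binary = 10100101010
popcount(1322) = number of 1-bits in 10100101010 = 5
A col c satisfies (1322 AND c) == c iff every set bit of c is also set in 1322; each of the 5 set bits of 1322 can independently be on or off in c.
count = 2^5 = 32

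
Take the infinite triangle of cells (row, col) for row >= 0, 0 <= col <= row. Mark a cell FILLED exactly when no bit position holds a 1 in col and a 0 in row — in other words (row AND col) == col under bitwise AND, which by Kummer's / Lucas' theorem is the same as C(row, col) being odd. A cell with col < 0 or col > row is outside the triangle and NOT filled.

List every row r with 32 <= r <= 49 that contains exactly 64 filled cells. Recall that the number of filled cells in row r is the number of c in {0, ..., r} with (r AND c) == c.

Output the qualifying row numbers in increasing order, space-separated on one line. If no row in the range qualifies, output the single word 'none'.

Row r has 2^popcount(r) filled cells, so we need popcount(r) = log2(64) = 6.
Scan r = 32..49 and keep those with exactly 6 one-bits:
r=32=100000 popcount=1 -> skip
r=33=100001 popcount=2 -> skip
r=34=100010 popcount=2 -> skip
r=35=100011 popcount=3 -> skip
r=36=100100 popcount=2 -> skip
r=37=100101 popcount=3 -> skip
r=38=100110 popcount=3 -> skip
r=39=100111 popcount=4 -> skip
r=40=101000 popcount=2 -> skip
r=41=101001 popcount=3 -> skip
r=42=101010 popcount=3 -> skip
r=43=101011 popcount=4 -> skip
r=44=101100 popcount=3 -> skip
r=45=101101 popcount=4 -> skip
r=46=101110 popcount=4 -> skip
r=47=101111 popcount=5 -> skip
r=48=110000 popcount=2 -> skip
r=49=110001 popcount=3 -> skip
Kept rows: none

Answer: none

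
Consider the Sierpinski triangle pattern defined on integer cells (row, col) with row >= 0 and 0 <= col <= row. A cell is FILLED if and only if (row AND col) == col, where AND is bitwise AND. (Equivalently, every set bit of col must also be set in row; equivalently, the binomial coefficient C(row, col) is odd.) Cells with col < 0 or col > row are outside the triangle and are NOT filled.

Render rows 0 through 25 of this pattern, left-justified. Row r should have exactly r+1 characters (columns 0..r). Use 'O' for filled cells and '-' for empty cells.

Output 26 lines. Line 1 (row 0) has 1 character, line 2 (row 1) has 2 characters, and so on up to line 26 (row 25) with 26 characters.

Answer: O
OO
O-O
OOOO
O---O
OO--OO
O-O-O-O
OOOOOOOO
O-------O
OO------OO
O-O-----O-O
OOOO----OOOO
O---O---O---O
OO--OO--OO--OO
O-O-O-O-O-O-O-O
OOOOOOOOOOOOOOOO
O---------------O
OO--------------OO
O-O-------------O-O
OOOO------------OOOO
O---O-----------O---O
OO--OO----------OO--OO
O-O-O-O---------O-O-O-O
OOOOOOOO--------OOOOOOOO
O-------O-------O-------O
OO------OO------OO------OO

Derivation:
r0=0: O
r1=1: OO
r2=10: O-O
r3=11: OOOO
r4=100: O---O
r5=101: OO--OO
r6=110: O-O-O-O
r7=111: OOOOOOOO
r8=1000: O-------O
r9=1001: OO------OO
r10=1010: O-O-----O-O
r11=1011: OOOO----OOOO
r12=1100: O---O---O---O
r13=1101: OO--OO--OO--OO
r14=1110: O-O-O-O-O-O-O-O
r15=1111: OOOOOOOOOOOOOOOO
r16=10000: O---------------O
r17=10001: OO--------------OO
r18=10010: O-O-------------O-O
r19=10011: OOOO------------OOOO
r20=10100: O---O-----------O---O
r21=10101: OO--OO----------OO--OO
r22=10110: O-O-O-O---------O-O-O-O
r23=10111: OOOOOOOO--------OOOOOOOO
r24=11000: O-------O-------O-------O
r25=11001: OO------OO------OO------OO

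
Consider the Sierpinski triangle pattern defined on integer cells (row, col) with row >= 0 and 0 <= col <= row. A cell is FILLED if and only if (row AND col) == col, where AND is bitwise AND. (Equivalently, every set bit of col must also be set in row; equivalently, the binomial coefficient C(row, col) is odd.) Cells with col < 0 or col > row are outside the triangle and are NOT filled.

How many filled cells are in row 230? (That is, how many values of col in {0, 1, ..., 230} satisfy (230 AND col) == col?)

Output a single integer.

230 in binary = 11100110
popcount(230) = number of 1-bits in 11100110 = 5
A col c satisfies (230 AND c) == c iff every set bit of c is also set in 230; each of the 5 set bits of 230 can independently be on or off in c.
count = 2^5 = 32

Answer: 32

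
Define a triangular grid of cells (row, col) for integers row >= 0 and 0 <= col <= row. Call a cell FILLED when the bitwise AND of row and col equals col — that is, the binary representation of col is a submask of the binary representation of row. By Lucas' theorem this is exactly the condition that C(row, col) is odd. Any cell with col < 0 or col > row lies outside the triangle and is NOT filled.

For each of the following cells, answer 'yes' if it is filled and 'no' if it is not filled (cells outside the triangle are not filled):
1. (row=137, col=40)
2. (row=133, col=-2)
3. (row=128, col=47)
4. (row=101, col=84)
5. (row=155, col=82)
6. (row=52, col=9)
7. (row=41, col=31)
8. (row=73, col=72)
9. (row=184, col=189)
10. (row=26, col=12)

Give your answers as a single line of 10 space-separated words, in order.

(137,40): row=0b10001001, col=0b101000, row AND col = 0b1000 = 8; 8 != 40 -> empty
(133,-2): col outside [0, 133] -> not filled
(128,47): row=0b10000000, col=0b101111, row AND col = 0b0 = 0; 0 != 47 -> empty
(101,84): row=0b1100101, col=0b1010100, row AND col = 0b1000100 = 68; 68 != 84 -> empty
(155,82): row=0b10011011, col=0b1010010, row AND col = 0b10010 = 18; 18 != 82 -> empty
(52,9): row=0b110100, col=0b1001, row AND col = 0b0 = 0; 0 != 9 -> empty
(41,31): row=0b101001, col=0b11111, row AND col = 0b1001 = 9; 9 != 31 -> empty
(73,72): row=0b1001001, col=0b1001000, row AND col = 0b1001000 = 72; 72 == 72 -> filled
(184,189): col outside [0, 184] -> not filled
(26,12): row=0b11010, col=0b1100, row AND col = 0b1000 = 8; 8 != 12 -> empty

Answer: no no no no no no no yes no no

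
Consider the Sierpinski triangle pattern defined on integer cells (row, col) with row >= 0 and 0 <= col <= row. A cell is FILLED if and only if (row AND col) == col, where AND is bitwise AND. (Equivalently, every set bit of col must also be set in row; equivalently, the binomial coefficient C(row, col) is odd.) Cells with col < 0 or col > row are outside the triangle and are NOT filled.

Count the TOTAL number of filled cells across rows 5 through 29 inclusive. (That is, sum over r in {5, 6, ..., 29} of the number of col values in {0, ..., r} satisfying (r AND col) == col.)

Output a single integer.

Answer: 184

Derivation:
r5=101 pc2: +4 =4
r6=110 pc2: +4 =8
r7=111 pc3: +8 =16
r8=1000 pc1: +2 =18
r9=1001 pc2: +4 =22
r10=1010 pc2: +4 =26
r11=1011 pc3: +8 =34
r12=1100 pc2: +4 =38
r13=1101 pc3: +8 =46
r14=1110 pc3: +8 =54
r15=1111 pc4: +16 =70
r16=10000 pc1: +2 =72
r17=10001 pc2: +4 =76
r18=10010 pc2: +4 =80
r19=10011 pc3: +8 =88
r20=10100 pc2: +4 =92
r21=10101 pc3: +8 =100
r22=10110 pc3: +8 =108
r23=10111 pc4: +16 =124
r24=11000 pc2: +4 =128
r25=11001 pc3: +8 =136
r26=11010 pc3: +8 =144
r27=11011 pc4: +16 =160
r28=11100 pc3: +8 =168
r29=11101 pc4: +16 =184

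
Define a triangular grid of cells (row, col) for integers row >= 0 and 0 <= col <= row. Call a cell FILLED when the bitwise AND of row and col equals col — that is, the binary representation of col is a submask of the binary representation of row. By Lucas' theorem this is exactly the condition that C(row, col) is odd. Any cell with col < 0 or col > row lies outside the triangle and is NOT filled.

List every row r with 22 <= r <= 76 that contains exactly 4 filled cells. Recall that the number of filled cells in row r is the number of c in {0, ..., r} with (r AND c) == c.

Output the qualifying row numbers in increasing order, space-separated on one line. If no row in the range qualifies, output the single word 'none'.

Row r has 2^popcount(r) filled cells, so we need popcount(r) = log2(4) = 2.
Scan r = 22..76 and keep those with exactly 2 one-bits:
r=22=10110 popcount=3 -> skip
r=23=10111 popcount=4 -> skip
r=24=11000 popcount=2 -> KEEP
r=25=11001 popcount=3 -> skip
r=26=11010 popcount=3 -> skip
r=27=11011 popcount=4 -> skip
r=28=11100 popcount=3 -> skip
r=29=11101 popcount=4 -> skip
r=30=11110 popcount=4 -> skip
r=31=11111 popcount=5 -> skip
r=32=100000 popcount=1 -> skip
r=33=100001 popcount=2 -> KEEP
r=34=100010 popcount=2 -> KEEP
r=35=100011 popcount=3 -> skip
r=36=100100 popcount=2 -> KEEP
r=37=100101 popcount=3 -> skip
r=38=100110 popcount=3 -> skip
r=39=100111 popcount=4 -> skip
r=40=101000 popcount=2 -> KEEP
r=41=101001 popcount=3 -> skip
r=42=101010 popcount=3 -> skip
r=43=101011 popcount=4 -> skip
r=44=101100 popcount=3 -> skip
r=45=101101 popcount=4 -> skip
r=46=101110 popcount=4 -> skip
r=47=101111 popcount=5 -> skip
r=48=110000 popcount=2 -> KEEP
r=49=110001 popcount=3 -> skip
r=50=110010 popcount=3 -> skip
r=51=110011 popcount=4 -> skip
r=52=110100 popcount=3 -> skip
r=53=110101 popcount=4 -> skip
r=54=110110 popcount=4 -> skip
r=55=110111 popcount=5 -> skip
r=56=111000 popcount=3 -> skip
r=57=111001 popcount=4 -> skip
r=58=111010 popcount=4 -> skip
r=59=111011 popcount=5 -> skip
r=60=111100 popcount=4 -> skip
r=61=111101 popcount=5 -> skip
r=62=111110 popcount=5 -> skip
r=63=111111 popcount=6 -> skip
r=64=1000000 popcount=1 -> skip
r=65=1000001 popcount=2 -> KEEP
r=66=1000010 popcount=2 -> KEEP
r=67=1000011 popcount=3 -> skip
r=68=1000100 popcount=2 -> KEEP
r=69=1000101 popcount=3 -> skip
r=70=1000110 popcount=3 -> skip
r=71=1000111 popcount=4 -> skip
r=72=1001000 popcount=2 -> KEEP
r=73=1001001 popcount=3 -> skip
r=74=1001010 popcount=3 -> skip
r=75=1001011 popcount=4 -> skip
r=76=1001100 popcount=3 -> skip
Kept rows: 24 33 34 36 40 48 65 66 68 72

Answer: 24 33 34 36 40 48 65 66 68 72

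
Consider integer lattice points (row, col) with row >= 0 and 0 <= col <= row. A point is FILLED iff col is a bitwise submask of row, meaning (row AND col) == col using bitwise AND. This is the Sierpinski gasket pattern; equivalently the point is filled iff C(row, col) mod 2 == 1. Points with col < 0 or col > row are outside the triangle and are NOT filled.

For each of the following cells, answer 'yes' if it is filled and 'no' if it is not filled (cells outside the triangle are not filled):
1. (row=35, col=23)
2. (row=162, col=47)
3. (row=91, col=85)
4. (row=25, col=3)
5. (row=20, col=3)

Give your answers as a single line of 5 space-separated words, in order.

Answer: no no no no no

Derivation:
(35,23): row=0b100011, col=0b10111, row AND col = 0b11 = 3; 3 != 23 -> empty
(162,47): row=0b10100010, col=0b101111, row AND col = 0b100010 = 34; 34 != 47 -> empty
(91,85): row=0b1011011, col=0b1010101, row AND col = 0b1010001 = 81; 81 != 85 -> empty
(25,3): row=0b11001, col=0b11, row AND col = 0b1 = 1; 1 != 3 -> empty
(20,3): row=0b10100, col=0b11, row AND col = 0b0 = 0; 0 != 3 -> empty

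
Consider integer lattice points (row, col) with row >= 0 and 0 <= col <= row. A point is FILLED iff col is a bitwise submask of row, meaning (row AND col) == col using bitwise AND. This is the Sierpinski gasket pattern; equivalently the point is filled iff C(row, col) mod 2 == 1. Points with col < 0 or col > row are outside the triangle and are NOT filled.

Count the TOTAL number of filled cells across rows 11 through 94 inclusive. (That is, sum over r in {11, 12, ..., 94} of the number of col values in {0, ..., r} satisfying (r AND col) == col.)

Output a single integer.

Answer: 1114

Derivation:
r11=1011 pc3: +8 =8
r12=1100 pc2: +4 =12
r13=1101 pc3: +8 =20
r14=1110 pc3: +8 =28
r15=1111 pc4: +16 =44
r16=10000 pc1: +2 =46
r17=10001 pc2: +4 =50
r18=10010 pc2: +4 =54
r19=10011 pc3: +8 =62
r20=10100 pc2: +4 =66
r21=10101 pc3: +8 =74
r22=10110 pc3: +8 =82
r23=10111 pc4: +16 =98
r24=11000 pc2: +4 =102
r25=11001 pc3: +8 =110
r26=11010 pc3: +8 =118
r27=11011 pc4: +16 =134
r28=11100 pc3: +8 =142
r29=11101 pc4: +16 =158
r30=11110 pc4: +16 =174
r31=11111 pc5: +32 =206
r32=100000 pc1: +2 =208
r33=100001 pc2: +4 =212
r34=100010 pc2: +4 =216
r35=100011 pc3: +8 =224
r36=100100 pc2: +4 =228
r37=100101 pc3: +8 =236
r38=100110 pc3: +8 =244
r39=100111 pc4: +16 =260
r40=101000 pc2: +4 =264
r41=101001 pc3: +8 =272
r42=101010 pc3: +8 =280
r43=101011 pc4: +16 =296
r44=101100 pc3: +8 =304
r45=101101 pc4: +16 =320
r46=101110 pc4: +16 =336
r47=101111 pc5: +32 =368
r48=110000 pc2: +4 =372
r49=110001 pc3: +8 =380
r50=110010 pc3: +8 =388
r51=110011 pc4: +16 =404
r52=110100 pc3: +8 =412
r53=110101 pc4: +16 =428
r54=110110 pc4: +16 =444
r55=110111 pc5: +32 =476
r56=111000 pc3: +8 =484
r57=111001 pc4: +16 =500
r58=111010 pc4: +16 =516
r59=111011 pc5: +32 =548
r60=111100 pc4: +16 =564
r61=111101 pc5: +32 =596
r62=111110 pc5: +32 =628
r63=111111 pc6: +64 =692
r64=1000000 pc1: +2 =694
r65=1000001 pc2: +4 =698
r66=1000010 pc2: +4 =702
r67=1000011 pc3: +8 =710
r68=1000100 pc2: +4 =714
r69=1000101 pc3: +8 =722
r70=1000110 pc3: +8 =730
r71=1000111 pc4: +16 =746
r72=1001000 pc2: +4 =750
r73=1001001 pc3: +8 =758
r74=1001010 pc3: +8 =766
r75=1001011 pc4: +16 =782
r76=1001100 pc3: +8 =790
r77=1001101 pc4: +16 =806
r78=1001110 pc4: +16 =822
r79=1001111 pc5: +32 =854
r80=1010000 pc2: +4 =858
r81=1010001 pc3: +8 =866
r82=1010010 pc3: +8 =874
r83=1010011 pc4: +16 =890
r84=1010100 pc3: +8 =898
r85=1010101 pc4: +16 =914
r86=1010110 pc4: +16 =930
r87=1010111 pc5: +32 =962
r88=1011000 pc3: +8 =970
r89=1011001 pc4: +16 =986
r90=1011010 pc4: +16 =1002
r91=1011011 pc5: +32 =1034
r92=1011100 pc4: +16 =1050
r93=1011101 pc5: +32 =1082
r94=1011110 pc5: +32 =1114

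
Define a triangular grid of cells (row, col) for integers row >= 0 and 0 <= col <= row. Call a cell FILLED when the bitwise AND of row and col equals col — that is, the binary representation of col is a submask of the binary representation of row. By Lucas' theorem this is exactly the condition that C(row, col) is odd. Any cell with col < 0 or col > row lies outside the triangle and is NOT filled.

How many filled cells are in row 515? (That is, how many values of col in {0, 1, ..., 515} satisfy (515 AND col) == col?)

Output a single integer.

Answer: 8

Derivation:
515 in binary = 1000000011
popcount(515) = number of 1-bits in 1000000011 = 3
A col c satisfies (515 AND c) == c iff every set bit of c is also set in 515; each of the 3 set bits of 515 can independently be on or off in c.
count = 2^3 = 8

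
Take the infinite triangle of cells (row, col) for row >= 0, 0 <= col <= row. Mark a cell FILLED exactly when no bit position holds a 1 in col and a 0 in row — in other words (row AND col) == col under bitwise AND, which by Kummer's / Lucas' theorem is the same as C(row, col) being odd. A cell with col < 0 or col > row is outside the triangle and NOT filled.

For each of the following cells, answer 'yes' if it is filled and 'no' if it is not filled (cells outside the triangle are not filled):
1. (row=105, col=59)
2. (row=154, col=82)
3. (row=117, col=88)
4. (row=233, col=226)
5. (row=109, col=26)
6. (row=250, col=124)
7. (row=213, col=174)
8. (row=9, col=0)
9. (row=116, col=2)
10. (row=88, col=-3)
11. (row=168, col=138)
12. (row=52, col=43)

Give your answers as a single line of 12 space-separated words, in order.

Answer: no no no no no no no yes no no no no

Derivation:
(105,59): row=0b1101001, col=0b111011, row AND col = 0b101001 = 41; 41 != 59 -> empty
(154,82): row=0b10011010, col=0b1010010, row AND col = 0b10010 = 18; 18 != 82 -> empty
(117,88): row=0b1110101, col=0b1011000, row AND col = 0b1010000 = 80; 80 != 88 -> empty
(233,226): row=0b11101001, col=0b11100010, row AND col = 0b11100000 = 224; 224 != 226 -> empty
(109,26): row=0b1101101, col=0b11010, row AND col = 0b1000 = 8; 8 != 26 -> empty
(250,124): row=0b11111010, col=0b1111100, row AND col = 0b1111000 = 120; 120 != 124 -> empty
(213,174): row=0b11010101, col=0b10101110, row AND col = 0b10000100 = 132; 132 != 174 -> empty
(9,0): row=0b1001, col=0b0, row AND col = 0b0 = 0; 0 == 0 -> filled
(116,2): row=0b1110100, col=0b10, row AND col = 0b0 = 0; 0 != 2 -> empty
(88,-3): col outside [0, 88] -> not filled
(168,138): row=0b10101000, col=0b10001010, row AND col = 0b10001000 = 136; 136 != 138 -> empty
(52,43): row=0b110100, col=0b101011, row AND col = 0b100000 = 32; 32 != 43 -> empty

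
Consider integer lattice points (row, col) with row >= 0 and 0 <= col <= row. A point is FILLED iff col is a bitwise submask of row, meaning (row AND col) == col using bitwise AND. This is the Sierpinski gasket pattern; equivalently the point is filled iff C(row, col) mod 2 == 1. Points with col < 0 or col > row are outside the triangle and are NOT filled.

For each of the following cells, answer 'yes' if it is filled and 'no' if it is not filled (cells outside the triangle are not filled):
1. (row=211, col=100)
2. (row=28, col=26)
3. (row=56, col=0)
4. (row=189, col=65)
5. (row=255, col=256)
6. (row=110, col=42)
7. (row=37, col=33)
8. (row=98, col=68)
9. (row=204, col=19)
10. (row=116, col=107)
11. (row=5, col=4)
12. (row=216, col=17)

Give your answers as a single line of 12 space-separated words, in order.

Answer: no no yes no no yes yes no no no yes no

Derivation:
(211,100): row=0b11010011, col=0b1100100, row AND col = 0b1000000 = 64; 64 != 100 -> empty
(28,26): row=0b11100, col=0b11010, row AND col = 0b11000 = 24; 24 != 26 -> empty
(56,0): row=0b111000, col=0b0, row AND col = 0b0 = 0; 0 == 0 -> filled
(189,65): row=0b10111101, col=0b1000001, row AND col = 0b1 = 1; 1 != 65 -> empty
(255,256): col outside [0, 255] -> not filled
(110,42): row=0b1101110, col=0b101010, row AND col = 0b101010 = 42; 42 == 42 -> filled
(37,33): row=0b100101, col=0b100001, row AND col = 0b100001 = 33; 33 == 33 -> filled
(98,68): row=0b1100010, col=0b1000100, row AND col = 0b1000000 = 64; 64 != 68 -> empty
(204,19): row=0b11001100, col=0b10011, row AND col = 0b0 = 0; 0 != 19 -> empty
(116,107): row=0b1110100, col=0b1101011, row AND col = 0b1100000 = 96; 96 != 107 -> empty
(5,4): row=0b101, col=0b100, row AND col = 0b100 = 4; 4 == 4 -> filled
(216,17): row=0b11011000, col=0b10001, row AND col = 0b10000 = 16; 16 != 17 -> empty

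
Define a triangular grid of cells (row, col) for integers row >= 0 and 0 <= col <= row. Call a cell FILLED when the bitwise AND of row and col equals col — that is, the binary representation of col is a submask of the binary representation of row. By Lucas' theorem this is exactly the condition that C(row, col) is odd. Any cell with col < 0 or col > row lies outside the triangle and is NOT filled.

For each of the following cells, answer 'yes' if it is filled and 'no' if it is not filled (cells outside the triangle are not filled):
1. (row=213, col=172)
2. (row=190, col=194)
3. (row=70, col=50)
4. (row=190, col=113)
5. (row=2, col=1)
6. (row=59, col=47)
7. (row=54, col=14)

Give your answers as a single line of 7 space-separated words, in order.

Answer: no no no no no no no

Derivation:
(213,172): row=0b11010101, col=0b10101100, row AND col = 0b10000100 = 132; 132 != 172 -> empty
(190,194): col outside [0, 190] -> not filled
(70,50): row=0b1000110, col=0b110010, row AND col = 0b10 = 2; 2 != 50 -> empty
(190,113): row=0b10111110, col=0b1110001, row AND col = 0b110000 = 48; 48 != 113 -> empty
(2,1): row=0b10, col=0b1, row AND col = 0b0 = 0; 0 != 1 -> empty
(59,47): row=0b111011, col=0b101111, row AND col = 0b101011 = 43; 43 != 47 -> empty
(54,14): row=0b110110, col=0b1110, row AND col = 0b110 = 6; 6 != 14 -> empty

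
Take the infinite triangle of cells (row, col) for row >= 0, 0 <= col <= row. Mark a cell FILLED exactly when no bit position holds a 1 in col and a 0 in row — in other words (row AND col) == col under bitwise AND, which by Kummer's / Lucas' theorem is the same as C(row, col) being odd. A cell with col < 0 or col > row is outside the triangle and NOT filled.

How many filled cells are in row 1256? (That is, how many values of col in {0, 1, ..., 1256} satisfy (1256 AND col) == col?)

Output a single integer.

Answer: 32

Derivation:
1256 in binary = 10011101000
popcount(1256) = number of 1-bits in 10011101000 = 5
A col c satisfies (1256 AND c) == c iff every set bit of c is also set in 1256; each of the 5 set bits of 1256 can independently be on or off in c.
count = 2^5 = 32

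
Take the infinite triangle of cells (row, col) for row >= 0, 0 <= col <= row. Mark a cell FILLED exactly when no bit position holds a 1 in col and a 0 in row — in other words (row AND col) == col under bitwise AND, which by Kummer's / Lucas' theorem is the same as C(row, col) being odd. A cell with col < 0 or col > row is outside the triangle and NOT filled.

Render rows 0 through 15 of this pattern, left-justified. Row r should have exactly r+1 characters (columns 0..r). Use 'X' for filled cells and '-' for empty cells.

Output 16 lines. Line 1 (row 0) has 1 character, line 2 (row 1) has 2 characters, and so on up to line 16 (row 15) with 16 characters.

r0=0: X
r1=1: XX
r2=10: X-X
r3=11: XXXX
r4=100: X---X
r5=101: XX--XX
r6=110: X-X-X-X
r7=111: XXXXXXXX
r8=1000: X-------X
r9=1001: XX------XX
r10=1010: X-X-----X-X
r11=1011: XXXX----XXXX
r12=1100: X---X---X---X
r13=1101: XX--XX--XX--XX
r14=1110: X-X-X-X-X-X-X-X
r15=1111: XXXXXXXXXXXXXXXX

Answer: X
XX
X-X
XXXX
X---X
XX--XX
X-X-X-X
XXXXXXXX
X-------X
XX------XX
X-X-----X-X
XXXX----XXXX
X---X---X---X
XX--XX--XX--XX
X-X-X-X-X-X-X-X
XXXXXXXXXXXXXXXX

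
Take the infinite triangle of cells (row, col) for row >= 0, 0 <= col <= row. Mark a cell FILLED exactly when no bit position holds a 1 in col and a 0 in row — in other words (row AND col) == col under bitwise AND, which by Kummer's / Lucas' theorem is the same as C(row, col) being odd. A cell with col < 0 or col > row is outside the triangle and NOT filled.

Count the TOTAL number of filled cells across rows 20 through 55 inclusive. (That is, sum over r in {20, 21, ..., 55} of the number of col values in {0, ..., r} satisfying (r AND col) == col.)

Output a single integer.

Answer: 414

Derivation:
r20=10100 pc2: +4 =4
r21=10101 pc3: +8 =12
r22=10110 pc3: +8 =20
r23=10111 pc4: +16 =36
r24=11000 pc2: +4 =40
r25=11001 pc3: +8 =48
r26=11010 pc3: +8 =56
r27=11011 pc4: +16 =72
r28=11100 pc3: +8 =80
r29=11101 pc4: +16 =96
r30=11110 pc4: +16 =112
r31=11111 pc5: +32 =144
r32=100000 pc1: +2 =146
r33=100001 pc2: +4 =150
r34=100010 pc2: +4 =154
r35=100011 pc3: +8 =162
r36=100100 pc2: +4 =166
r37=100101 pc3: +8 =174
r38=100110 pc3: +8 =182
r39=100111 pc4: +16 =198
r40=101000 pc2: +4 =202
r41=101001 pc3: +8 =210
r42=101010 pc3: +8 =218
r43=101011 pc4: +16 =234
r44=101100 pc3: +8 =242
r45=101101 pc4: +16 =258
r46=101110 pc4: +16 =274
r47=101111 pc5: +32 =306
r48=110000 pc2: +4 =310
r49=110001 pc3: +8 =318
r50=110010 pc3: +8 =326
r51=110011 pc4: +16 =342
r52=110100 pc3: +8 =350
r53=110101 pc4: +16 =366
r54=110110 pc4: +16 =382
r55=110111 pc5: +32 =414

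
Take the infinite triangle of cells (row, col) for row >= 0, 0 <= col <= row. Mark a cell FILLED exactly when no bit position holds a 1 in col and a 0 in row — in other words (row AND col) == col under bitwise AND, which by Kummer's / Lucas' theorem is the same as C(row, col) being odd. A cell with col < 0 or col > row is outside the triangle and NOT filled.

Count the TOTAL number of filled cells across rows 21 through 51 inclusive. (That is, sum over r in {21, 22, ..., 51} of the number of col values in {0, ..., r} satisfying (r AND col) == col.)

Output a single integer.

r21=10101 pc3: +8 =8
r22=10110 pc3: +8 =16
r23=10111 pc4: +16 =32
r24=11000 pc2: +4 =36
r25=11001 pc3: +8 =44
r26=11010 pc3: +8 =52
r27=11011 pc4: +16 =68
r28=11100 pc3: +8 =76
r29=11101 pc4: +16 =92
r30=11110 pc4: +16 =108
r31=11111 pc5: +32 =140
r32=100000 pc1: +2 =142
r33=100001 pc2: +4 =146
r34=100010 pc2: +4 =150
r35=100011 pc3: +8 =158
r36=100100 pc2: +4 =162
r37=100101 pc3: +8 =170
r38=100110 pc3: +8 =178
r39=100111 pc4: +16 =194
r40=101000 pc2: +4 =198
r41=101001 pc3: +8 =206
r42=101010 pc3: +8 =214
r43=101011 pc4: +16 =230
r44=101100 pc3: +8 =238
r45=101101 pc4: +16 =254
r46=101110 pc4: +16 =270
r47=101111 pc5: +32 =302
r48=110000 pc2: +4 =306
r49=110001 pc3: +8 =314
r50=110010 pc3: +8 =322
r51=110011 pc4: +16 =338

Answer: 338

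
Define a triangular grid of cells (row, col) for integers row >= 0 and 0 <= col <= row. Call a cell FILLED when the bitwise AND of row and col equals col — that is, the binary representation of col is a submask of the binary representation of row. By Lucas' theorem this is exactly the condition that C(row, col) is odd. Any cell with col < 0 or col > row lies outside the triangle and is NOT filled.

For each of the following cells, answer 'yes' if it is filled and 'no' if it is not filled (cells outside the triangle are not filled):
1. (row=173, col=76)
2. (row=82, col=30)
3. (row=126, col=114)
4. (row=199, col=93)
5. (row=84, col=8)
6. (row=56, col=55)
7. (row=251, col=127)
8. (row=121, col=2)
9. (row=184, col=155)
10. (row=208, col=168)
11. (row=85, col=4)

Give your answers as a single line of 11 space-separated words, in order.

Answer: no no yes no no no no no no no yes

Derivation:
(173,76): row=0b10101101, col=0b1001100, row AND col = 0b1100 = 12; 12 != 76 -> empty
(82,30): row=0b1010010, col=0b11110, row AND col = 0b10010 = 18; 18 != 30 -> empty
(126,114): row=0b1111110, col=0b1110010, row AND col = 0b1110010 = 114; 114 == 114 -> filled
(199,93): row=0b11000111, col=0b1011101, row AND col = 0b1000101 = 69; 69 != 93 -> empty
(84,8): row=0b1010100, col=0b1000, row AND col = 0b0 = 0; 0 != 8 -> empty
(56,55): row=0b111000, col=0b110111, row AND col = 0b110000 = 48; 48 != 55 -> empty
(251,127): row=0b11111011, col=0b1111111, row AND col = 0b1111011 = 123; 123 != 127 -> empty
(121,2): row=0b1111001, col=0b10, row AND col = 0b0 = 0; 0 != 2 -> empty
(184,155): row=0b10111000, col=0b10011011, row AND col = 0b10011000 = 152; 152 != 155 -> empty
(208,168): row=0b11010000, col=0b10101000, row AND col = 0b10000000 = 128; 128 != 168 -> empty
(85,4): row=0b1010101, col=0b100, row AND col = 0b100 = 4; 4 == 4 -> filled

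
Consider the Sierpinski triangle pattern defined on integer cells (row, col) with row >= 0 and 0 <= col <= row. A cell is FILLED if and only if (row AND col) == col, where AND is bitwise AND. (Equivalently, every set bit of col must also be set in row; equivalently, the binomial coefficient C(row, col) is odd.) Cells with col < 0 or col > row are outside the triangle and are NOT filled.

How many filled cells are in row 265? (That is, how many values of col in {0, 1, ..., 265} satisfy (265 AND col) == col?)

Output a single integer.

265 in binary = 100001001
popcount(265) = number of 1-bits in 100001001 = 3
A col c satisfies (265 AND c) == c iff every set bit of c is also set in 265; each of the 3 set bits of 265 can independently be on or off in c.
count = 2^3 = 8

Answer: 8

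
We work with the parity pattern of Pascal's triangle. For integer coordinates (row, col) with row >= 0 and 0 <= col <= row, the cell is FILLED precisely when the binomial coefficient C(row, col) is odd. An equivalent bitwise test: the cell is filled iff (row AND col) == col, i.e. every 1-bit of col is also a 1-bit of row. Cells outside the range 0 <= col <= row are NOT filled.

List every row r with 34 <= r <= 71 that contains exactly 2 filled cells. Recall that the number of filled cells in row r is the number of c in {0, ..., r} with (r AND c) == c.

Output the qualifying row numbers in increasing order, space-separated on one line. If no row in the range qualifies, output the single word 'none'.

Row r has 2^popcount(r) filled cells, so we need popcount(r) = log2(2) = 1.
Scan r = 34..71 and keep those with exactly 1 one-bits:
r=34=100010 popcount=2 -> skip
r=35=100011 popcount=3 -> skip
r=36=100100 popcount=2 -> skip
r=37=100101 popcount=3 -> skip
r=38=100110 popcount=3 -> skip
r=39=100111 popcount=4 -> skip
r=40=101000 popcount=2 -> skip
r=41=101001 popcount=3 -> skip
r=42=101010 popcount=3 -> skip
r=43=101011 popcount=4 -> skip
r=44=101100 popcount=3 -> skip
r=45=101101 popcount=4 -> skip
r=46=101110 popcount=4 -> skip
r=47=101111 popcount=5 -> skip
r=48=110000 popcount=2 -> skip
r=49=110001 popcount=3 -> skip
r=50=110010 popcount=3 -> skip
r=51=110011 popcount=4 -> skip
r=52=110100 popcount=3 -> skip
r=53=110101 popcount=4 -> skip
r=54=110110 popcount=4 -> skip
r=55=110111 popcount=5 -> skip
r=56=111000 popcount=3 -> skip
r=57=111001 popcount=4 -> skip
r=58=111010 popcount=4 -> skip
r=59=111011 popcount=5 -> skip
r=60=111100 popcount=4 -> skip
r=61=111101 popcount=5 -> skip
r=62=111110 popcount=5 -> skip
r=63=111111 popcount=6 -> skip
r=64=1000000 popcount=1 -> KEEP
r=65=1000001 popcount=2 -> skip
r=66=1000010 popcount=2 -> skip
r=67=1000011 popcount=3 -> skip
r=68=1000100 popcount=2 -> skip
r=69=1000101 popcount=3 -> skip
r=70=1000110 popcount=3 -> skip
r=71=1000111 popcount=4 -> skip
Kept rows: 64

Answer: 64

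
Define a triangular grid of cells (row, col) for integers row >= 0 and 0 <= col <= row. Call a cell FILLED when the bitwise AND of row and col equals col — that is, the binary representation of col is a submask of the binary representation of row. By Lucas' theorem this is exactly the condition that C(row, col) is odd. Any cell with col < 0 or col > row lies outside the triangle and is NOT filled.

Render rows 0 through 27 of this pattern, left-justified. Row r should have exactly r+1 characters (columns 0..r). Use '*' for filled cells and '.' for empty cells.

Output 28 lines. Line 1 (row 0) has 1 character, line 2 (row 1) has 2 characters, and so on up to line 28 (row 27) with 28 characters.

Answer: *
**
*.*
****
*...*
**..**
*.*.*.*
********
*.......*
**......**
*.*.....*.*
****....****
*...*...*...*
**..**..**..**
*.*.*.*.*.*.*.*
****************
*...............*
**..............**
*.*.............*.*
****............****
*...*...........*...*
**..**..........**..**
*.*.*.*.........*.*.*.*
********........********
*.......*.......*.......*
**......**......**......**
*.*.....*.*.....*.*.....*.*
****....****....****....****

Derivation:
r0=0: *
r1=1: **
r2=10: *.*
r3=11: ****
r4=100: *...*
r5=101: **..**
r6=110: *.*.*.*
r7=111: ********
r8=1000: *.......*
r9=1001: **......**
r10=1010: *.*.....*.*
r11=1011: ****....****
r12=1100: *...*...*...*
r13=1101: **..**..**..**
r14=1110: *.*.*.*.*.*.*.*
r15=1111: ****************
r16=10000: *...............*
r17=10001: **..............**
r18=10010: *.*.............*.*
r19=10011: ****............****
r20=10100: *...*...........*...*
r21=10101: **..**..........**..**
r22=10110: *.*.*.*.........*.*.*.*
r23=10111: ********........********
r24=11000: *.......*.......*.......*
r25=11001: **......**......**......**
r26=11010: *.*.....*.*.....*.*.....*.*
r27=11011: ****....****....****....****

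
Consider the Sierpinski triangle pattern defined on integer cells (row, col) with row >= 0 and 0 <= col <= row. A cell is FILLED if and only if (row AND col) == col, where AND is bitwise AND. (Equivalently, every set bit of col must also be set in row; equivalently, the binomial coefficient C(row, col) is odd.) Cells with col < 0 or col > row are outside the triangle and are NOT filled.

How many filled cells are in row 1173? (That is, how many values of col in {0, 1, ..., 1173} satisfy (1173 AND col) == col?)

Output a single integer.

Answer: 32

Derivation:
1173 in binary = 10010010101
popcount(1173) = number of 1-bits in 10010010101 = 5
A col c satisfies (1173 AND c) == c iff every set bit of c is also set in 1173; each of the 5 set bits of 1173 can independently be on or off in c.
count = 2^5 = 32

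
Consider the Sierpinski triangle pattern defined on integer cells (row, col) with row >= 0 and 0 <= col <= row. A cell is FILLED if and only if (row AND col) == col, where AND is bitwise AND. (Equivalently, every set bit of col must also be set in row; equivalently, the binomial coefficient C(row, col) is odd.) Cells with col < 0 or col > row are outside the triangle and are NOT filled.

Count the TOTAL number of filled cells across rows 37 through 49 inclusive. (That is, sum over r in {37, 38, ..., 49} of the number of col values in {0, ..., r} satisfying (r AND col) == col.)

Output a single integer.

r37=100101 pc3: +8 =8
r38=100110 pc3: +8 =16
r39=100111 pc4: +16 =32
r40=101000 pc2: +4 =36
r41=101001 pc3: +8 =44
r42=101010 pc3: +8 =52
r43=101011 pc4: +16 =68
r44=101100 pc3: +8 =76
r45=101101 pc4: +16 =92
r46=101110 pc4: +16 =108
r47=101111 pc5: +32 =140
r48=110000 pc2: +4 =144
r49=110001 pc3: +8 =152

Answer: 152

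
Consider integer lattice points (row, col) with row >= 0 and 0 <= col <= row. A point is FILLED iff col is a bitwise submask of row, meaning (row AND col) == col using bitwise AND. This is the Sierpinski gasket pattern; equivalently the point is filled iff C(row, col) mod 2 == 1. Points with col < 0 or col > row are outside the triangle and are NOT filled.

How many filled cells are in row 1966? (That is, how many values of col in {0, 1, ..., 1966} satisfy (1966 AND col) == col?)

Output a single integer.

1966 in binary = 11110101110
popcount(1966) = number of 1-bits in 11110101110 = 8
A col c satisfies (1966 AND c) == c iff every set bit of c is also set in 1966; each of the 8 set bits of 1966 can independently be on or off in c.
count = 2^8 = 256

Answer: 256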